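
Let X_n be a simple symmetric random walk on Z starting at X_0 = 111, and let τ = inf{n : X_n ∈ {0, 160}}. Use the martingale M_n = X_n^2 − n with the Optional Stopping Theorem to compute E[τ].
E[τ] = 5439

M_n = X_n^2 − n is a martingale (since E[X_{n+1}^2 | F_n] = X_n^2 + 1). By OST (τ has finite mean in a bounded region), E[M_τ] = E[M_0] = X_0^2 − 0 = 111^2 = 12321. Also E[M_τ] = E[X_τ^2] − E[τ]. The walk exits at 0 or 160, with P(hit 160 first) = 111/160, so E[X_τ^2] = 160^2 · 111/160 + 0 = 17760. Thus E[τ] = E[X_τ^2] − E[M_τ] = 17760 − 12321 = 5439 = 111(160 − 111) = 5439.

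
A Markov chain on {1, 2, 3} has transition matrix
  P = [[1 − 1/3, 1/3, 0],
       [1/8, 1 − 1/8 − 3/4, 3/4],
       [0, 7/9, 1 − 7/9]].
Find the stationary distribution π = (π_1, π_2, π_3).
π = (21/131, 56/131, 54/131)

This is a birth-death chain on three states, which satisfies detailed balance: π_1 · P_{12} = π_2 · P_{21} and π_2 · P_{23} = π_3 · P_{32}.
From π_1 · 1/3 = π_2 · 1/8: π_2/π_1 = (1/3)/(1/8) = 8/3.
From π_2 · 3/4 = π_3 · 7/9: π_3/π_2 = (3/4)/(7/9) = 27/28.
Take π_1 proportional to 1; then unnormalized π = (1, 8/3, 18/7). Normalize by dividing by the sum 131/21:
  π = (21/131, 56/131, 54/131).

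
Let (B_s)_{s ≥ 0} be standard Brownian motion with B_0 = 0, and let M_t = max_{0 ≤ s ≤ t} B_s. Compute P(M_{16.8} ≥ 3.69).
P(M_{16.8} ≥ 3.69) = 2·P(B_{16.8} ≥ 3.69) = 2(1 − Φ(3.69/√16.8)) ≈ 0.3680

By the reflection principle for Brownian motion, P(M_t ≥ a) = 2 · P(B_t ≥ a) for a ≥ 0. Since B_t ~ N(0, t), P(B_t ≥ 3.69) = 1 − Φ(3.69/√t) = 1 − Φ(3.69/√16.8) = 1 − Φ(0.9003). So
  P(M_{16.8} ≥ 3.69) = 2(1 − Φ(0.9003)) ≈ 0.3680.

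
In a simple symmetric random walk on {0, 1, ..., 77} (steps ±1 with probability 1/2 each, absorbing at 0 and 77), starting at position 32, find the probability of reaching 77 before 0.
P(hit 77 before 0) = 32/77

Let u_k = P(hit 77 before 0 | start at k). Then u_0 = 0, u_77 = 1, and u_k = u_{k-1}/2 + u_{k+1}/2 for 1 ≤ k ≤ 76. This harmonic recurrence is solved by u_k = k/77, giving u_32 = 32/77.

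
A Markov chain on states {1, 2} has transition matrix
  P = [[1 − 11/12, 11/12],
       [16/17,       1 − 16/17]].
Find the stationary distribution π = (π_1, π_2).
π_1 = 192/379, π_2 = 187/379

Solve πP = π with π_1 + π_2 = 1. From πP = π: π_1 · (1 − 11/12) + π_2 · 16/17 = π_1 ⇒ π_2 · 16/17 = π_1 · 11/12 ⇒ π_2/π_1 = (11/12)/(16/17) = 187/192. Together with π_1 + π_2 = 1:
  π_1 = (16/17)/(11/12 + 16/17) = (16/17)/(379/204) = 192/379,
  π_2 = (11/12)/(11/12 + 16/17) = (11/12)/(379/204) = 187/379.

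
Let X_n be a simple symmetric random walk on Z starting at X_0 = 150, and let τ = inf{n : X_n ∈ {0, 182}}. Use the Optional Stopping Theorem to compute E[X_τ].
E[X_τ] = 150

X_n is a martingale and τ is a bounded-mean stopping time (indeed τ is finite a.s. with bounded expectation since the walk is in a bounded region). By the OST, E[X_τ] = E[X_0] = 150. Equivalently: E[X_τ] = 182 · P(hit 182 first) + 0 · P(hit 0 first) = 182 · (150/182) = 150.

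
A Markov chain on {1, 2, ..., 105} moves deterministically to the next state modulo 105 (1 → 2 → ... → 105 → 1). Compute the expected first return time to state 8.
E[T_8 | X_0 = 8] = 105

The chain cycles deterministically, so starting at state 8 it returns in exactly 105 steps. Equivalently, the stationary distribution is uniform π_j = 1/105 for every state j, so by Kac's formula E[T_8] = 1/π_8 = 105.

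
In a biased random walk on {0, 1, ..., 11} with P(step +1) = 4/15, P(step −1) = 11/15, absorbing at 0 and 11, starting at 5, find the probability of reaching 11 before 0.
P(hit 11 before 0) = (1 − (11/4)^5) / (1 − (11/4)^11) = 93638656/40758210901

Let u_k denote P(reach 11 before 0 | start at k). Boundary: u_0 = 0, u_11 = 1. Recurrence: u_k = 4/15·u_{k+1} + 11/15·u_{k-1} for 1 ≤ k ≤ 10. Try u_k = A + B·r^k with r = q/p = (11/15)/(4/15) = 11/4. Substitution satisfies the recurrence; boundary conditions give:
  u_k = (1 − r^k) / (1 − r^N) = (1 − (11/4)^5) / (1 − (11/4)^11) = 93638656/40758210901.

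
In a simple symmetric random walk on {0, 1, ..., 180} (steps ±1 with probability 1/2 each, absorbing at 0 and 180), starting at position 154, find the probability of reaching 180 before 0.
P(hit 180 before 0) = 154/180 = 77/90

Let u_k = P(hit 180 before 0 | start at k). Then u_0 = 0, u_180 = 1, and u_k = u_{k-1}/2 + u_{k+1}/2 for 1 ≤ k ≤ 179. This harmonic recurrence is solved by u_k = k/180, giving u_154 = 154/180 = 77/90.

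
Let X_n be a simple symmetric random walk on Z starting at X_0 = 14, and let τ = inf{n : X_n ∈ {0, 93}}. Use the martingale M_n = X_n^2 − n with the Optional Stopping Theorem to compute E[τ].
E[τ] = 1106

M_n = X_n^2 − n is a martingale (since E[X_{n+1}^2 | F_n] = X_n^2 + 1). By OST (τ has finite mean in a bounded region), E[M_τ] = E[M_0] = X_0^2 − 0 = 14^2 = 196. Also E[M_τ] = E[X_τ^2] − E[τ]. The walk exits at 0 or 93, with P(hit 93 first) = 14/93, so E[X_τ^2] = 93^2 · 14/93 + 0 = 1302. Thus E[τ] = E[X_τ^2] − E[M_τ] = 1302 − 196 = 1106 = 14(93 − 14) = 1106.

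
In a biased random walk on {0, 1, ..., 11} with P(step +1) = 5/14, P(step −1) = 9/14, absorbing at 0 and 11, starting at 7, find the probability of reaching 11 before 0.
P(hit 11 before 0) = (1 − (9/5)^7) / (1 − (9/5)^11) = 735131875/7833057871

Let u_k denote P(reach 11 before 0 | start at k). Boundary: u_0 = 0, u_11 = 1. Recurrence: u_k = 5/14·u_{k+1} + 9/14·u_{k-1} for 1 ≤ k ≤ 10. Try u_k = A + B·r^k with r = q/p = (9/14)/(5/14) = 9/5. Substitution satisfies the recurrence; boundary conditions give:
  u_k = (1 − r^k) / (1 − r^N) = (1 − (9/5)^7) / (1 − (9/5)^11) = 735131875/7833057871.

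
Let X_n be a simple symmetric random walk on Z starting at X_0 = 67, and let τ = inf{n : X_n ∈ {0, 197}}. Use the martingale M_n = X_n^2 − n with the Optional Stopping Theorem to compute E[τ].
E[τ] = 8710

M_n = X_n^2 − n is a martingale (since E[X_{n+1}^2 | F_n] = X_n^2 + 1). By OST (τ has finite mean in a bounded region), E[M_τ] = E[M_0] = X_0^2 − 0 = 67^2 = 4489. Also E[M_τ] = E[X_τ^2] − E[τ]. The walk exits at 0 or 197, with P(hit 197 first) = 67/197, so E[X_τ^2] = 197^2 · 67/197 + 0 = 13199. Thus E[τ] = E[X_τ^2] − E[M_τ] = 13199 − 4489 = 8710 = 67(197 − 67) = 8710.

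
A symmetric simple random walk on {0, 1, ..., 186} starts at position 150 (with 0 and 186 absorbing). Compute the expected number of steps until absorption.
E[τ | X_0 = 150] = 5400

Let v_k = E[τ | X_0 = k]. Boundary: v_0 = v_186 = 0. Recurrence: v_k = 1 + (v_{k-1} + v_{k+1})/2 for 1 ≤ k ≤ 185. The particular solution to v_k − (v_{k-1} + v_{k+1})/2 = 1 is v_k = −k^2. Adding homogeneous solution A + B k and matching boundaries gives v_k = k (186 − k). Substituting k = 150: v_150 = 150 · 36 = 5400.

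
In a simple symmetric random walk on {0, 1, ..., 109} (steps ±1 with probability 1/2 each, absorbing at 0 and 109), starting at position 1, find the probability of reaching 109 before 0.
P(hit 109 before 0) = 1/109

Let u_k = P(hit 109 before 0 | start at k). Then u_0 = 0, u_109 = 1, and u_k = u_{k-1}/2 + u_{k+1}/2 for 1 ≤ k ≤ 108. This harmonic recurrence is solved by u_k = k/109, giving u_1 = 1/109.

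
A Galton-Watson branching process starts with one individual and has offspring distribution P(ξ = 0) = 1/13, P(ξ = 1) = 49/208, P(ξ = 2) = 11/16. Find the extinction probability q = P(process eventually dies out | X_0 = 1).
q = 16/143

The pgf is f(s) = 1/13 + 49/208·s + 11/16·s². The extinction probability q is the smallest fixed point of f in [0, 1]. Setting s = f(s):
  11/16·s² + (49/208 − 1)·s + 1/13 = 0
  11/16·s² − (1/13 + 11/16)·s + 1/13 = 0
which factors as (s − 1)·(11/16·s − 1/13) = 0, giving roots s = 1 and s = (1/13)/(11/16) = 16/143.
Mean offspring μ = 49/208 + 2·11/16 = 335/208 > 1 (supercritical), so q < 1. The extinction probability is the smaller root: q = (1/13)/(11/16) = 16/143.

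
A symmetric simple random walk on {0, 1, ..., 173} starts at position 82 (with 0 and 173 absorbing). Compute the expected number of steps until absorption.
E[τ | X_0 = 82] = 7462

Let v_k = E[τ | X_0 = k]. Boundary: v_0 = v_173 = 0. Recurrence: v_k = 1 + (v_{k-1} + v_{k+1})/2 for 1 ≤ k ≤ 172. The particular solution to v_k − (v_{k-1} + v_{k+1})/2 = 1 is v_k = −k^2. Adding homogeneous solution A + B k and matching boundaries gives v_k = k (173 − k). Substituting k = 82: v_82 = 82 · 91 = 7462.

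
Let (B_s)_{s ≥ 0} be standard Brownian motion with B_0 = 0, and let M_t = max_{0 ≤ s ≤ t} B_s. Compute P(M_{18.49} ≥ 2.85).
P(M_{18.49} ≥ 2.85) = 2·P(B_{18.49} ≥ 2.85) = 2(1 − Φ(2.85/√18.49)) ≈ 0.5075

By the reflection principle for Brownian motion, P(M_t ≥ a) = 2 · P(B_t ≥ a) for a ≥ 0. Since B_t ~ N(0, t), P(B_t ≥ 2.85) = 1 − Φ(2.85/√t) = 1 − Φ(2.85/√18.49) = 1 − Φ(0.6628). So
  P(M_{18.49} ≥ 2.85) = 2(1 − Φ(0.6628)) ≈ 0.5075.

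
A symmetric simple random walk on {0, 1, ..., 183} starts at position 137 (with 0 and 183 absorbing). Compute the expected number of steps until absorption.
E[τ | X_0 = 137] = 6302

Let v_k = E[τ | X_0 = k]. Boundary: v_0 = v_183 = 0. Recurrence: v_k = 1 + (v_{k-1} + v_{k+1})/2 for 1 ≤ k ≤ 182. The particular solution to v_k − (v_{k-1} + v_{k+1})/2 = 1 is v_k = −k^2. Adding homogeneous solution A + B k and matching boundaries gives v_k = k (183 − k). Substituting k = 137: v_137 = 137 · 46 = 6302.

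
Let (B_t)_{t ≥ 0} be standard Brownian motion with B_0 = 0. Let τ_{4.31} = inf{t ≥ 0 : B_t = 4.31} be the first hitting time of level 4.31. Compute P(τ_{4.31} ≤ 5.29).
P(τ_{4.31} ≤ 5.29) = 2(1 − Φ(4.31/√5.29)) = 2(1 − Φ(1.8739)) ≈ 0.0609

By the reflection principle for standard BM, P(τ_b ≤ t) = 2 · P(B_t ≥ b). Since B_t ~ N(0, t), P(B_t ≥ 4.31) = 1 − Φ(4.31/√t) = 1 − Φ(4.31/√5.29) = 1 − Φ(1.8739) ≈ 0.03047. Doubling: P(τ_{4.31} ≤ 5.29) ≈ 2 · 0.03047 = 0.06094 ≈ 0.0609.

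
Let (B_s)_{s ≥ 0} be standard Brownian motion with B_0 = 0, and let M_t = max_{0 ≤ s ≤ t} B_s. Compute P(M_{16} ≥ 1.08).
P(M_{16} ≥ 1.08) = 2·P(B_{16} ≥ 1.08) = 2(1 − Φ(1.08/√16)) ≈ 0.7872

By the reflection principle for Brownian motion, P(M_t ≥ a) = 2 · P(B_t ≥ a) for a ≥ 0. Since B_t ~ N(0, t), P(B_t ≥ 1.08) = 1 − Φ(1.08/√t) = 1 − Φ(1.08/√16) = 1 − Φ(0.2700). So
  P(M_{16} ≥ 1.08) = 2(1 − Φ(0.2700)) ≈ 0.7872.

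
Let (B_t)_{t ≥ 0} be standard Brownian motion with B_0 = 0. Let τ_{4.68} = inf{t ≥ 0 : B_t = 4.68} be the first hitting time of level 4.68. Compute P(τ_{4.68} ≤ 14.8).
P(τ_{4.68} ≤ 14.8) = 2(1 − Φ(4.68/√14.8)) = 2(1 − Φ(1.2165)) ≈ 0.2238

By the reflection principle for standard BM, P(τ_b ≤ t) = 2 · P(B_t ≥ b). Since B_t ~ N(0, t), P(B_t ≥ 4.68) = 1 − Φ(4.68/√t) = 1 − Φ(4.68/√14.8) = 1 − Φ(1.2165) ≈ 0.11190. Doubling: P(τ_{4.68} ≤ 14.8) ≈ 2 · 0.11190 = 0.22380 ≈ 0.2238.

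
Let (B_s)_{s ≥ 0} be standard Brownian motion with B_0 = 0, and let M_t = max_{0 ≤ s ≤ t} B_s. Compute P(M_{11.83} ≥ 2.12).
P(M_{11.83} ≥ 2.12) = 2·P(B_{11.83} ≥ 2.12) = 2(1 − Φ(2.12/√11.83)) ≈ 0.5376

By the reflection principle for Brownian motion, P(M_t ≥ a) = 2 · P(B_t ≥ a) for a ≥ 0. Since B_t ~ N(0, t), P(B_t ≥ 2.12) = 1 − Φ(2.12/√t) = 1 − Φ(2.12/√11.83) = 1 − Φ(0.6164). So
  P(M_{11.83} ≥ 2.12) = 2(1 − Φ(0.6164)) ≈ 0.5376.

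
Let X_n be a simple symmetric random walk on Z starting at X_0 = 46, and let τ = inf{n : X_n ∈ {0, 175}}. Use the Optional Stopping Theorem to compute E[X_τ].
E[X_τ] = 46

X_n is a martingale and τ is a bounded-mean stopping time (indeed τ is finite a.s. with bounded expectation since the walk is in a bounded region). By the OST, E[X_τ] = E[X_0] = 46. Equivalently: E[X_τ] = 175 · P(hit 175 first) + 0 · P(hit 0 first) = 175 · (46/175) = 46.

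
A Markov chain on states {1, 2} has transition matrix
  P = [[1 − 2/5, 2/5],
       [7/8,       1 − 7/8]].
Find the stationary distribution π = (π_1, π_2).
π_1 = 35/51, π_2 = 16/51

Solve πP = π with π_1 + π_2 = 1. From πP = π: π_1 · (1 − 2/5) + π_2 · 7/8 = π_1 ⇒ π_2 · 7/8 = π_1 · 2/5 ⇒ π_2/π_1 = (2/5)/(7/8) = 16/35. Together with π_1 + π_2 = 1:
  π_1 = (7/8)/(2/5 + 7/8) = (7/8)/(51/40) = 35/51,
  π_2 = (2/5)/(2/5 + 7/8) = (2/5)/(51/40) = 16/51.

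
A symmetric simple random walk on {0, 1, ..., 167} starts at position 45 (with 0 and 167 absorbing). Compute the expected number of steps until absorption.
E[τ | X_0 = 45] = 5490

Let v_k = E[τ | X_0 = k]. Boundary: v_0 = v_167 = 0. Recurrence: v_k = 1 + (v_{k-1} + v_{k+1})/2 for 1 ≤ k ≤ 166. The particular solution to v_k − (v_{k-1} + v_{k+1})/2 = 1 is v_k = −k^2. Adding homogeneous solution A + B k and matching boundaries gives v_k = k (167 − k). Substituting k = 45: v_45 = 45 · 122 = 5490.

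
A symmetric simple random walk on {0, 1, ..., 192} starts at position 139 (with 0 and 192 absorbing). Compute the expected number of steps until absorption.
E[τ | X_0 = 139] = 7367

Let v_k = E[τ | X_0 = k]. Boundary: v_0 = v_192 = 0. Recurrence: v_k = 1 + (v_{k-1} + v_{k+1})/2 for 1 ≤ k ≤ 191. The particular solution to v_k − (v_{k-1} + v_{k+1})/2 = 1 is v_k = −k^2. Adding homogeneous solution A + B k and matching boundaries gives v_k = k (192 − k). Substituting k = 139: v_139 = 139 · 53 = 7367.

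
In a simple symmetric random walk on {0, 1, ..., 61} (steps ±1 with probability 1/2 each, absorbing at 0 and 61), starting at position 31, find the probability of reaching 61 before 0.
P(hit 61 before 0) = 31/61

Let u_k = P(hit 61 before 0 | start at k). Then u_0 = 0, u_61 = 1, and u_k = u_{k-1}/2 + u_{k+1}/2 for 1 ≤ k ≤ 60. This harmonic recurrence is solved by u_k = k/61, giving u_31 = 31/61.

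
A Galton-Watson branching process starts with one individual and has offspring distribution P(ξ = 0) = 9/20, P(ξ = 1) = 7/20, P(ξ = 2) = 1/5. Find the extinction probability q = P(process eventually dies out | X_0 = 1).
q = 1

Mean offspring μ = 0·9/20 + 1·7/20 + 2·1/5 = 3/4 ≤ 1. For μ ≤ 1 with offspring not concentrated at 1, the Galton-Watson process goes extinct almost surely, so q = 1.
(Algebraic check: The pgf is f(s) = 9/20 + 7/20·s + 1/5·s². The extinction probability q is the smallest fixed point of f in [0, 1]. Setting s = f(s):
  1/5·s² + (7/20 − 1)·s + 9/20 = 0
  1/5·s² − (9/20 + 1/5)·s + 9/20 = 0
which factors as (s − 1)·(1/5·s − 9/20) = 0, giving roots s = 1 and s = (9/20)/(1/5) = 9/4. Since 9/4 ≥ 1, the smallest root in [0, 1] is s = 1.)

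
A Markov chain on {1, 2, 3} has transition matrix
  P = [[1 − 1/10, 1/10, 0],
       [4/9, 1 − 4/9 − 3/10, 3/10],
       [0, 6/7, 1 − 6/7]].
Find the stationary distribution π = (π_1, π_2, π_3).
π = (800/1043, 180/1043, 9/149)

This is a birth-death chain on three states, which satisfies detailed balance: π_1 · P_{12} = π_2 · P_{21} and π_2 · P_{23} = π_3 · P_{32}.
From π_1 · 1/10 = π_2 · 4/9: π_2/π_1 = (1/10)/(4/9) = 9/40.
From π_2 · 3/10 = π_3 · 6/7: π_3/π_2 = (3/10)/(6/7) = 7/20.
Take π_1 proportional to 1; then unnormalized π = (1, 9/40, 63/800). Normalize by dividing by the sum 1043/800:
  π = (800/1043, 180/1043, 9/149).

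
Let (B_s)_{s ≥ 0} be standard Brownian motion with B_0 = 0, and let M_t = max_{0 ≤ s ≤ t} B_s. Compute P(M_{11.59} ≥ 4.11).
P(M_{11.59} ≥ 4.11) = 2·P(B_{11.59} ≥ 4.11) = 2(1 − Φ(4.11/√11.59)) ≈ 0.2273

By the reflection principle for Brownian motion, P(M_t ≥ a) = 2 · P(B_t ≥ a) for a ≥ 0. Since B_t ~ N(0, t), P(B_t ≥ 4.11) = 1 − Φ(4.11/√t) = 1 − Φ(4.11/√11.59) = 1 − Φ(1.2073). So
  P(M_{11.59} ≥ 4.11) = 2(1 − Φ(1.2073)) ≈ 0.2273.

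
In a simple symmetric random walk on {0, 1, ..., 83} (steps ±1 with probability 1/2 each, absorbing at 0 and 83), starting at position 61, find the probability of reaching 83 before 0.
P(hit 83 before 0) = 61/83

Let u_k = P(hit 83 before 0 | start at k). Then u_0 = 0, u_83 = 1, and u_k = u_{k-1}/2 + u_{k+1}/2 for 1 ≤ k ≤ 82. This harmonic recurrence is solved by u_k = k/83, giving u_61 = 61/83.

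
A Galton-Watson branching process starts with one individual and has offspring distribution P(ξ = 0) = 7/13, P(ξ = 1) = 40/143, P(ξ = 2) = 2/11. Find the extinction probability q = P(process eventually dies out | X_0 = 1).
q = 1

Mean offspring μ = 0·7/13 + 1·40/143 + 2·2/11 = 92/143 ≤ 1. For μ ≤ 1 with offspring not concentrated at 1, the Galton-Watson process goes extinct almost surely, so q = 1.
(Algebraic check: The pgf is f(s) = 7/13 + 40/143·s + 2/11·s². The extinction probability q is the smallest fixed point of f in [0, 1]. Setting s = f(s):
  2/11·s² + (40/143 − 1)·s + 7/13 = 0
  2/11·s² − (7/13 + 2/11)·s + 7/13 = 0
which factors as (s − 1)·(2/11·s − 7/13) = 0, giving roots s = 1 and s = (7/13)/(2/11) = 77/26. Since 77/26 ≥ 1, the smallest root in [0, 1] is s = 1.)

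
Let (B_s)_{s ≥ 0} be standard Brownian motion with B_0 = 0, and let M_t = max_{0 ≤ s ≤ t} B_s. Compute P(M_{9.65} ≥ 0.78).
P(M_{9.65} ≥ 0.78) = 2·P(B_{9.65} ≥ 0.78) = 2(1 − Φ(0.78/√9.65)) ≈ 0.8017

By the reflection principle for Brownian motion, P(M_t ≥ a) = 2 · P(B_t ≥ a) for a ≥ 0. Since B_t ~ N(0, t), P(B_t ≥ 0.78) = 1 − Φ(0.78/√t) = 1 − Φ(0.78/√9.65) = 1 − Φ(0.2511). So
  P(M_{9.65} ≥ 0.78) = 2(1 − Φ(0.2511)) ≈ 0.8017.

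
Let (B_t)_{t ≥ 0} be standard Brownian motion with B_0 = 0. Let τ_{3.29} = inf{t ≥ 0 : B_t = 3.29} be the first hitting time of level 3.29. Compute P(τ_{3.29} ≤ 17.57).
P(τ_{3.29} ≤ 17.57) = 2(1 − Φ(3.29/√17.57)) = 2(1 − Φ(0.7849)) ≈ 0.4325

By the reflection principle for standard BM, P(τ_b ≤ t) = 2 · P(B_t ≥ b). Since B_t ~ N(0, t), P(B_t ≥ 3.29) = 1 − Φ(3.29/√t) = 1 − Φ(3.29/√17.57) = 1 − Φ(0.7849) ≈ 0.21626. Doubling: P(τ_{3.29} ≤ 17.57) ≈ 2 · 0.21626 = 0.43252 ≈ 0.4325.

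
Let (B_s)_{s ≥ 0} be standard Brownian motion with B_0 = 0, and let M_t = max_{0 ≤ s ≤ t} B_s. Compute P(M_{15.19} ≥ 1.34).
P(M_{15.19} ≥ 1.34) = 2·P(B_{15.19} ≥ 1.34) = 2(1 − Φ(1.34/√15.19)) ≈ 0.7310

By the reflection principle for Brownian motion, P(M_t ≥ a) = 2 · P(B_t ≥ a) for a ≥ 0. Since B_t ~ N(0, t), P(B_t ≥ 1.34) = 1 − Φ(1.34/√t) = 1 − Φ(1.34/√15.19) = 1 − Φ(0.3438). So
  P(M_{15.19} ≥ 1.34) = 2(1 − Φ(0.3438)) ≈ 0.7310.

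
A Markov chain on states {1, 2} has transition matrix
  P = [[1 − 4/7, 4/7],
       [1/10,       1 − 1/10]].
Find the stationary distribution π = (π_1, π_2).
π_1 = 7/47, π_2 = 40/47

Solve πP = π with π_1 + π_2 = 1. From πP = π: π_1 · (1 − 4/7) + π_2 · 1/10 = π_1 ⇒ π_2 · 1/10 = π_1 · 4/7 ⇒ π_2/π_1 = (4/7)/(1/10) = 40/7. Together with π_1 + π_2 = 1:
  π_1 = (1/10)/(4/7 + 1/10) = (1/10)/(47/70) = 7/47,
  π_2 = (4/7)/(4/7 + 1/10) = (4/7)/(47/70) = 40/47.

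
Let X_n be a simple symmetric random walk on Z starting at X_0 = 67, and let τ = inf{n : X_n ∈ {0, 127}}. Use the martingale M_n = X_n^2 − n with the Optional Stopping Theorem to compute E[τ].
E[τ] = 4020

M_n = X_n^2 − n is a martingale (since E[X_{n+1}^2 | F_n] = X_n^2 + 1). By OST (τ has finite mean in a bounded region), E[M_τ] = E[M_0] = X_0^2 − 0 = 67^2 = 4489. Also E[M_τ] = E[X_τ^2] − E[τ]. The walk exits at 0 or 127, with P(hit 127 first) = 67/127, so E[X_τ^2] = 127^2 · 67/127 + 0 = 8509. Thus E[τ] = E[X_τ^2] − E[M_τ] = 8509 − 4489 = 4020 = 67(127 − 67) = 4020.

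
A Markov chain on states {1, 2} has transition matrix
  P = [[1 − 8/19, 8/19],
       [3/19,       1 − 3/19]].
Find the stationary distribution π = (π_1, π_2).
π_1 = 3/11, π_2 = 8/11

Solve πP = π with π_1 + π_2 = 1. From πP = π: π_1 · (1 − 8/19) + π_2 · 3/19 = π_1 ⇒ π_2 · 3/19 = π_1 · 8/19 ⇒ π_2/π_1 = (8/19)/(3/19) = 8/3. Together with π_1 + π_2 = 1:
  π_1 = (3/19)/(8/19 + 3/19) = (3/19)/(11/19) = 3/11,
  π_2 = (8/19)/(8/19 + 3/19) = (8/19)/(11/19) = 8/11.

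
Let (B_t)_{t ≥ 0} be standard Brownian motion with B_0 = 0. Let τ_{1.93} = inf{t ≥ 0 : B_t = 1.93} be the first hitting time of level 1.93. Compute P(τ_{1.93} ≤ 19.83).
P(τ_{1.93} ≤ 19.83) = 2(1 − Φ(1.93/√19.83)) = 2(1 − Φ(0.4334)) ≈ 0.6647

By the reflection principle for standard BM, P(τ_b ≤ t) = 2 · P(B_t ≥ b). Since B_t ~ N(0, t), P(B_t ≥ 1.93) = 1 − Φ(1.93/√t) = 1 − Φ(1.93/√19.83) = 1 − Φ(0.4334) ≈ 0.33236. Doubling: P(τ_{1.93} ≤ 19.83) ≈ 2 · 0.33236 = 0.66472 ≈ 0.6647.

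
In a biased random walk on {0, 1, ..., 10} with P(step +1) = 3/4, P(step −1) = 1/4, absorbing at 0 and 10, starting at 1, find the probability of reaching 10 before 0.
P(hit 10 before 0) = (1 − (1/3)^1) / (1 − (1/3)^10) = 19683/29524

Let u_k denote P(reach 10 before 0 | start at k). Boundary: u_0 = 0, u_10 = 1. Recurrence: u_k = 3/4·u_{k+1} + 1/4·u_{k-1} for 1 ≤ k ≤ 9. Try u_k = A + B·r^k with r = q/p = (1/4)/(3/4) = 1/3. Substitution satisfies the recurrence; boundary conditions give:
  u_k = (1 − r^k) / (1 − r^N) = (1 − (1/3)^1) / (1 − (1/3)^10) = 19683/29524.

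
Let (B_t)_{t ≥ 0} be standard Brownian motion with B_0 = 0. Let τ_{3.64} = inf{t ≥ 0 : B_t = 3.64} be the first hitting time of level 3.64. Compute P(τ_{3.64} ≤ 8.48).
P(τ_{3.64} ≤ 8.48) = 2(1 − Φ(3.64/√8.48)) = 2(1 − Φ(1.2500)) ≈ 0.2113

By the reflection principle for standard BM, P(τ_b ≤ t) = 2 · P(B_t ≥ b). Since B_t ~ N(0, t), P(B_t ≥ 3.64) = 1 − Φ(3.64/√t) = 1 − Φ(3.64/√8.48) = 1 − Φ(1.2500) ≈ 0.10565. Doubling: P(τ_{3.64} ≤ 8.48) ≈ 2 · 0.10565 = 0.21130 ≈ 0.2113.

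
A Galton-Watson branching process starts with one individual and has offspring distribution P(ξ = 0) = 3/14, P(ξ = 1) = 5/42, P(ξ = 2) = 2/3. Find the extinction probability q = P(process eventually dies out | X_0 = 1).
q = 9/28

The pgf is f(s) = 3/14 + 5/42·s + 2/3·s². The extinction probability q is the smallest fixed point of f in [0, 1]. Setting s = f(s):
  2/3·s² + (5/42 − 1)·s + 3/14 = 0
  2/3·s² − (3/14 + 2/3)·s + 3/14 = 0
which factors as (s − 1)·(2/3·s − 3/14) = 0, giving roots s = 1 and s = (3/14)/(2/3) = 9/28.
Mean offspring μ = 5/42 + 2·2/3 = 61/42 > 1 (supercritical), so q < 1. The extinction probability is the smaller root: q = (3/14)/(2/3) = 9/28.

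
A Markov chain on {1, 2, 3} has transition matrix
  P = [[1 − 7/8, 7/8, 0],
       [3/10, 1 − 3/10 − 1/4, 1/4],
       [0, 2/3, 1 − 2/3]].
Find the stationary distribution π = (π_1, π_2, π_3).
π = (96/481, 280/481, 105/481)

This is a birth-death chain on three states, which satisfies detailed balance: π_1 · P_{12} = π_2 · P_{21} and π_2 · P_{23} = π_3 · P_{32}.
From π_1 · 7/8 = π_2 · 3/10: π_2/π_1 = (7/8)/(3/10) = 35/12.
From π_2 · 1/4 = π_3 · 2/3: π_3/π_2 = (1/4)/(2/3) = 3/8.
Take π_1 proportional to 1; then unnormalized π = (1, 35/12, 35/32). Normalize by dividing by the sum 481/96:
  π = (96/481, 280/481, 105/481).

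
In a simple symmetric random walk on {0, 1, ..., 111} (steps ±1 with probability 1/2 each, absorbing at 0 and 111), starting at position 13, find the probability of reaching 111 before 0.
P(hit 111 before 0) = 13/111

Let u_k = P(hit 111 before 0 | start at k). Then u_0 = 0, u_111 = 1, and u_k = u_{k-1}/2 + u_{k+1}/2 for 1 ≤ k ≤ 110. This harmonic recurrence is solved by u_k = k/111, giving u_13 = 13/111.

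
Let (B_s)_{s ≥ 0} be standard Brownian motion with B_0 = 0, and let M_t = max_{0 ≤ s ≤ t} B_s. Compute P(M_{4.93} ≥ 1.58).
P(M_{4.93} ≥ 1.58) = 2·P(B_{4.93} ≥ 1.58) = 2(1 − Φ(1.58/√4.93)) ≈ 0.4767

By the reflection principle for Brownian motion, P(M_t ≥ a) = 2 · P(B_t ≥ a) for a ≥ 0. Since B_t ~ N(0, t), P(B_t ≥ 1.58) = 1 − Φ(1.58/√t) = 1 − Φ(1.58/√4.93) = 1 − Φ(0.7116). So
  P(M_{4.93} ≥ 1.58) = 2(1 − Φ(0.7116)) ≈ 0.4767.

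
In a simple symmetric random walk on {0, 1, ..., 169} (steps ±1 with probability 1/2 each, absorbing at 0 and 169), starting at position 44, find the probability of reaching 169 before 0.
P(hit 169 before 0) = 44/169

Let u_k = P(hit 169 before 0 | start at k). Then u_0 = 0, u_169 = 1, and u_k = u_{k-1}/2 + u_{k+1}/2 for 1 ≤ k ≤ 168. This harmonic recurrence is solved by u_k = k/169, giving u_44 = 44/169.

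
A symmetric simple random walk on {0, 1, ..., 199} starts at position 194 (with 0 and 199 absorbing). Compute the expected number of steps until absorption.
E[τ | X_0 = 194] = 970

Let v_k = E[τ | X_0 = k]. Boundary: v_0 = v_199 = 0. Recurrence: v_k = 1 + (v_{k-1} + v_{k+1})/2 for 1 ≤ k ≤ 198. The particular solution to v_k − (v_{k-1} + v_{k+1})/2 = 1 is v_k = −k^2. Adding homogeneous solution A + B k and matching boundaries gives v_k = k (199 − k). Substituting k = 194: v_194 = 194 · 5 = 970.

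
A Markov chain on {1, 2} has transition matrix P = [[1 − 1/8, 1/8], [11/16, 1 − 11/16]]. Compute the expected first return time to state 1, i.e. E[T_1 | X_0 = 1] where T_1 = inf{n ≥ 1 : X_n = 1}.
E[T_1 | X_0 = 1] = 1/π_1 = 13/11

For an irreducible recurrent Markov chain with stationary distribution π, E[T_i | X_0 = i] = 1/π_i (Kac's formula). Here π_1 = (11/16)/(1/8 + 11/16) = (11/16)/(13/16) = 11/13, so E[T_1 | X_0 = 1] = 1/π_1 = (1/8 + 11/16)/(11/16) = (13/16)/(11/16) = 13/11.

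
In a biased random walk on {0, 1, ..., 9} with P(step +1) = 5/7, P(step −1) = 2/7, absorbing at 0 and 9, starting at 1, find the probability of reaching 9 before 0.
P(hit 9 before 0) = (1 − (2/5)^1) / (1 − (2/5)^9) = 390625/650871

Let u_k denote P(reach 9 before 0 | start at k). Boundary: u_0 = 0, u_9 = 1. Recurrence: u_k = 5/7·u_{k+1} + 2/7·u_{k-1} for 1 ≤ k ≤ 8. Try u_k = A + B·r^k with r = q/p = (2/7)/(5/7) = 2/5. Substitution satisfies the recurrence; boundary conditions give:
  u_k = (1 − r^k) / (1 − r^N) = (1 − (2/5)^1) / (1 − (2/5)^9) = 390625/650871.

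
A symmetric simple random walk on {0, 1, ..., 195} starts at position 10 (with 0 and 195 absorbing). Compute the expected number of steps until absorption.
E[τ | X_0 = 10] = 1850

Let v_k = E[τ | X_0 = k]. Boundary: v_0 = v_195 = 0. Recurrence: v_k = 1 + (v_{k-1} + v_{k+1})/2 for 1 ≤ k ≤ 194. The particular solution to v_k − (v_{k-1} + v_{k+1})/2 = 1 is v_k = −k^2. Adding homogeneous solution A + B k and matching boundaries gives v_k = k (195 − k). Substituting k = 10: v_10 = 10 · 185 = 1850.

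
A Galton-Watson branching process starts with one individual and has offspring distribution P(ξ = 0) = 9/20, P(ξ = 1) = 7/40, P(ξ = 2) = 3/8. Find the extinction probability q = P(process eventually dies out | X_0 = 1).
q = 1

Mean offspring μ = 0·9/20 + 1·7/40 + 2·3/8 = 37/40 ≤ 1. For μ ≤ 1 with offspring not concentrated at 1, the Galton-Watson process goes extinct almost surely, so q = 1.
(Algebraic check: The pgf is f(s) = 9/20 + 7/40·s + 3/8·s². The extinction probability q is the smallest fixed point of f in [0, 1]. Setting s = f(s):
  3/8·s² + (7/40 − 1)·s + 9/20 = 0
  3/8·s² − (9/20 + 3/8)·s + 9/20 = 0
which factors as (s − 1)·(3/8·s − 9/20) = 0, giving roots s = 1 and s = (9/20)/(3/8) = 6/5. Since 6/5 ≥ 1, the smallest root in [0, 1] is s = 1.)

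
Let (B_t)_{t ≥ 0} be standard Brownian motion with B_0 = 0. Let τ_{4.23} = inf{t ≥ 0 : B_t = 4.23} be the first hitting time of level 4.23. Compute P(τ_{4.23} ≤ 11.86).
P(τ_{4.23} ≤ 11.86) = 2(1 − Φ(4.23/√11.86)) = 2(1 − Φ(1.2283)) ≈ 0.2193

By the reflection principle for standard BM, P(τ_b ≤ t) = 2 · P(B_t ≥ b). Since B_t ~ N(0, t), P(B_t ≥ 4.23) = 1 − Φ(4.23/√t) = 1 − Φ(4.23/√11.86) = 1 − Φ(1.2283) ≈ 0.10967. Doubling: P(τ_{4.23} ≤ 11.86) ≈ 2 · 0.10967 = 0.21934 ≈ 0.2193.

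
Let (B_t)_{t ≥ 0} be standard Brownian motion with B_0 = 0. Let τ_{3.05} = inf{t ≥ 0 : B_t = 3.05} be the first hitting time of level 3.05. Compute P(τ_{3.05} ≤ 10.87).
P(τ_{3.05} ≤ 10.87) = 2(1 − Φ(3.05/√10.87)) = 2(1 − Φ(0.9251)) ≈ 0.3549

By the reflection principle for standard BM, P(τ_b ≤ t) = 2 · P(B_t ≥ b). Since B_t ~ N(0, t), P(B_t ≥ 3.05) = 1 − Φ(3.05/√t) = 1 − Φ(3.05/√10.87) = 1 − Φ(0.9251) ≈ 0.17746. Doubling: P(τ_{3.05} ≤ 10.87) ≈ 2 · 0.17746 = 0.35492 ≈ 0.3549.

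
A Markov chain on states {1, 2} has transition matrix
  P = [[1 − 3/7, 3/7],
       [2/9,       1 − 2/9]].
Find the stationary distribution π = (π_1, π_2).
π_1 = 14/41, π_2 = 27/41

Solve πP = π with π_1 + π_2 = 1. From πP = π: π_1 · (1 − 3/7) + π_2 · 2/9 = π_1 ⇒ π_2 · 2/9 = π_1 · 3/7 ⇒ π_2/π_1 = (3/7)/(2/9) = 27/14. Together with π_1 + π_2 = 1:
  π_1 = (2/9)/(3/7 + 2/9) = (2/9)/(41/63) = 14/41,
  π_2 = (3/7)/(3/7 + 2/9) = (3/7)/(41/63) = 27/41.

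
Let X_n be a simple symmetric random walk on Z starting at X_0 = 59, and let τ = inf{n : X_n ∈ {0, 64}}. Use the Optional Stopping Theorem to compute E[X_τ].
E[X_τ] = 59

X_n is a martingale and τ is a bounded-mean stopping time (indeed τ is finite a.s. with bounded expectation since the walk is in a bounded region). By the OST, E[X_τ] = E[X_0] = 59. Equivalently: E[X_τ] = 64 · P(hit 64 first) + 0 · P(hit 0 first) = 64 · (59/64) = 59.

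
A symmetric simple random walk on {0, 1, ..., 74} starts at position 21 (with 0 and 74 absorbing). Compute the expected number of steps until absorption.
E[τ | X_0 = 21] = 1113

Let v_k = E[τ | X_0 = k]. Boundary: v_0 = v_74 = 0. Recurrence: v_k = 1 + (v_{k-1} + v_{k+1})/2 for 1 ≤ k ≤ 73. The particular solution to v_k − (v_{k-1} + v_{k+1})/2 = 1 is v_k = −k^2. Adding homogeneous solution A + B k and matching boundaries gives v_k = k (74 − k). Substituting k = 21: v_21 = 21 · 53 = 1113.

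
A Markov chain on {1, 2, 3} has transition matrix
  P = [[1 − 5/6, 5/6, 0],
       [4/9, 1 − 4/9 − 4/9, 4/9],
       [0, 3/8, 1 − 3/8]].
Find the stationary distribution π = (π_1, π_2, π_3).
π = (72/367, 135/367, 160/367)

This is a birth-death chain on three states, which satisfies detailed balance: π_1 · P_{12} = π_2 · P_{21} and π_2 · P_{23} = π_3 · P_{32}.
From π_1 · 5/6 = π_2 · 4/9: π_2/π_1 = (5/6)/(4/9) = 15/8.
From π_2 · 4/9 = π_3 · 3/8: π_3/π_2 = (4/9)/(3/8) = 32/27.
Take π_1 proportional to 1; then unnormalized π = (1, 15/8, 20/9). Normalize by dividing by the sum 367/72:
  π = (72/367, 135/367, 160/367).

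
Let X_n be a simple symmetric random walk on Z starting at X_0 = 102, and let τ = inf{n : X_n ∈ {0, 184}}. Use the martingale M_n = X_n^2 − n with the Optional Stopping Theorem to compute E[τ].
E[τ] = 8364

M_n = X_n^2 − n is a martingale (since E[X_{n+1}^2 | F_n] = X_n^2 + 1). By OST (τ has finite mean in a bounded region), E[M_τ] = E[M_0] = X_0^2 − 0 = 102^2 = 10404. Also E[M_τ] = E[X_τ^2] − E[τ]. The walk exits at 0 or 184, with P(hit 184 first) = 102/184, so E[X_τ^2] = 184^2 · 102/184 + 0 = 18768. Thus E[τ] = E[X_τ^2] − E[M_τ] = 18768 − 10404 = 8364 = 102(184 − 102) = 8364.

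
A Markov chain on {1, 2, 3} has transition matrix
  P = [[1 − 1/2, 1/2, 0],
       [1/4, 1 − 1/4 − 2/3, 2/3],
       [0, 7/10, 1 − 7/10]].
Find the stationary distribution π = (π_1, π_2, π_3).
π = (21/103, 42/103, 40/103)

This is a birth-death chain on three states, which satisfies detailed balance: π_1 · P_{12} = π_2 · P_{21} and π_2 · P_{23} = π_3 · P_{32}.
From π_1 · 1/2 = π_2 · 1/4: π_2/π_1 = (1/2)/(1/4) = 2.
From π_2 · 2/3 = π_3 · 7/10: π_3/π_2 = (2/3)/(7/10) = 20/21.
Take π_1 proportional to 1; then unnormalized π = (1, 2, 40/21). Normalize by dividing by the sum 103/21:
  π = (21/103, 42/103, 40/103).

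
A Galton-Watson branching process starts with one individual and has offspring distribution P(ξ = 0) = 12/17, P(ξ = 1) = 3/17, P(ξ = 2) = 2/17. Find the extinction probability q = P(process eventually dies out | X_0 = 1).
q = 1

Mean offspring μ = 0·12/17 + 1·3/17 + 2·2/17 = 7/17 ≤ 1. For μ ≤ 1 with offspring not concentrated at 1, the Galton-Watson process goes extinct almost surely, so q = 1.
(Algebraic check: The pgf is f(s) = 12/17 + 3/17·s + 2/17·s². The extinction probability q is the smallest fixed point of f in [0, 1]. Setting s = f(s):
  2/17·s² + (3/17 − 1)·s + 12/17 = 0
  2/17·s² − (12/17 + 2/17)·s + 12/17 = 0
which factors as (s − 1)·(2/17·s − 12/17) = 0, giving roots s = 1 and s = (12/17)/(2/17) = 6. Since 6 ≥ 1, the smallest root in [0, 1] is s = 1.)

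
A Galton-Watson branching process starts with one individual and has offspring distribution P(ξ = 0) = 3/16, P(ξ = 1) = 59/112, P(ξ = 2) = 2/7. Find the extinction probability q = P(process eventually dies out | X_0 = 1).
q = 21/32

The pgf is f(s) = 3/16 + 59/112·s + 2/7·s². The extinction probability q is the smallest fixed point of f in [0, 1]. Setting s = f(s):
  2/7·s² + (59/112 − 1)·s + 3/16 = 0
  2/7·s² − (3/16 + 2/7)·s + 3/16 = 0
which factors as (s − 1)·(2/7·s − 3/16) = 0, giving roots s = 1 and s = (3/16)/(2/7) = 21/32.
Mean offspring μ = 59/112 + 2·2/7 = 123/112 > 1 (supercritical), so q < 1. The extinction probability is the smaller root: q = (3/16)/(2/7) = 21/32.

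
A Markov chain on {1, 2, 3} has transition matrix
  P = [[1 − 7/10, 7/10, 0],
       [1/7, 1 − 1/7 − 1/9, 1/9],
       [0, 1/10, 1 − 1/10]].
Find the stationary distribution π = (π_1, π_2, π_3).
π = (90/1021, 441/1021, 490/1021)

This is a birth-death chain on three states, which satisfies detailed balance: π_1 · P_{12} = π_2 · P_{21} and π_2 · P_{23} = π_3 · P_{32}.
From π_1 · 7/10 = π_2 · 1/7: π_2/π_1 = (7/10)/(1/7) = 49/10.
From π_2 · 1/9 = π_3 · 1/10: π_3/π_2 = (1/9)/(1/10) = 10/9.
Take π_1 proportional to 1; then unnormalized π = (1, 49/10, 49/9). Normalize by dividing by the sum 1021/90:
  π = (90/1021, 441/1021, 490/1021).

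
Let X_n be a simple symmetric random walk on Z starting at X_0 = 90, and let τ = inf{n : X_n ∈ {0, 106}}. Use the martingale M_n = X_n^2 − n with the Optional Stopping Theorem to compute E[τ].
E[τ] = 1440

M_n = X_n^2 − n is a martingale (since E[X_{n+1}^2 | F_n] = X_n^2 + 1). By OST (τ has finite mean in a bounded region), E[M_τ] = E[M_0] = X_0^2 − 0 = 90^2 = 8100. Also E[M_τ] = E[X_τ^2] − E[τ]. The walk exits at 0 or 106, with P(hit 106 first) = 90/106, so E[X_τ^2] = 106^2 · 90/106 + 0 = 9540. Thus E[τ] = E[X_τ^2] − E[M_τ] = 9540 − 8100 = 1440 = 90(106 − 90) = 1440.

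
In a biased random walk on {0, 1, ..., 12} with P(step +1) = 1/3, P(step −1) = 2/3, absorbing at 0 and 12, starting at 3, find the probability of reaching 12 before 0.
P(hit 12 before 0) = (1 − (2)^3) / (1 − (2)^12) = 1/585

Let u_k denote P(reach 12 before 0 | start at k). Boundary: u_0 = 0, u_12 = 1. Recurrence: u_k = 1/3·u_{k+1} + 2/3·u_{k-1} for 1 ≤ k ≤ 11. Try u_k = A + B·r^k with r = q/p = (2/3)/(1/3) = 2. Substitution satisfies the recurrence; boundary conditions give:
  u_k = (1 − r^k) / (1 − r^N) = (1 − (2)^3) / (1 − (2)^12) = 1/585.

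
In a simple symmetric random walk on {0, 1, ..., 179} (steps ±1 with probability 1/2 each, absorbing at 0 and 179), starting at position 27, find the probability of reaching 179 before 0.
P(hit 179 before 0) = 27/179

Let u_k = P(hit 179 before 0 | start at k). Then u_0 = 0, u_179 = 1, and u_k = u_{k-1}/2 + u_{k+1}/2 for 1 ≤ k ≤ 178. This harmonic recurrence is solved by u_k = k/179, giving u_27 = 27/179.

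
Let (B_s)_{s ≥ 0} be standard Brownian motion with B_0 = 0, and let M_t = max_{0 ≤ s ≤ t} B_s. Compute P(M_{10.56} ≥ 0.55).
P(M_{10.56} ≥ 0.55) = 2·P(B_{10.56} ≥ 0.55) = 2(1 − Φ(0.55/√10.56)) ≈ 0.8656

By the reflection principle for Brownian motion, P(M_t ≥ a) = 2 · P(B_t ≥ a) for a ≥ 0. Since B_t ~ N(0, t), P(B_t ≥ 0.55) = 1 − Φ(0.55/√t) = 1 − Φ(0.55/√10.56) = 1 − Φ(0.1693). So
  P(M_{10.56} ≥ 0.55) = 2(1 − Φ(0.1693)) ≈ 0.8656.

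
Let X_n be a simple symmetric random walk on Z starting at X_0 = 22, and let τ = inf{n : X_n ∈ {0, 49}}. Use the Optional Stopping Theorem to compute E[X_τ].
E[X_τ] = 22

X_n is a martingale and τ is a bounded-mean stopping time (indeed τ is finite a.s. with bounded expectation since the walk is in a bounded region). By the OST, E[X_τ] = E[X_0] = 22. Equivalently: E[X_τ] = 49 · P(hit 49 first) + 0 · P(hit 0 first) = 49 · (22/49) = 22.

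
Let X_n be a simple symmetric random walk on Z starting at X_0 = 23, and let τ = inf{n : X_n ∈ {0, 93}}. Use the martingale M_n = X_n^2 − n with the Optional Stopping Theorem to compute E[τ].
E[τ] = 1610

M_n = X_n^2 − n is a martingale (since E[X_{n+1}^2 | F_n] = X_n^2 + 1). By OST (τ has finite mean in a bounded region), E[M_τ] = E[M_0] = X_0^2 − 0 = 23^2 = 529. Also E[M_τ] = E[X_τ^2] − E[τ]. The walk exits at 0 or 93, with P(hit 93 first) = 23/93, so E[X_τ^2] = 93^2 · 23/93 + 0 = 2139. Thus E[τ] = E[X_τ^2] − E[M_τ] = 2139 − 529 = 1610 = 23(93 − 23) = 1610.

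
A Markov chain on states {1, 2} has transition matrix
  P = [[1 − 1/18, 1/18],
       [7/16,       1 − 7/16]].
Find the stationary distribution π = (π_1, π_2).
π_1 = 63/71, π_2 = 8/71

Solve πP = π with π_1 + π_2 = 1. From πP = π: π_1 · (1 − 1/18) + π_2 · 7/16 = π_1 ⇒ π_2 · 7/16 = π_1 · 1/18 ⇒ π_2/π_1 = (1/18)/(7/16) = 8/63. Together with π_1 + π_2 = 1:
  π_1 = (7/16)/(1/18 + 7/16) = (7/16)/(71/144) = 63/71,
  π_2 = (1/18)/(1/18 + 7/16) = (1/18)/(71/144) = 8/71.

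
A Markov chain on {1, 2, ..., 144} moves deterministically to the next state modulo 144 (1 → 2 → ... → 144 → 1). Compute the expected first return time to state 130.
E[T_130 | X_0 = 130] = 144

The chain cycles deterministically, so starting at state 130 it returns in exactly 144 steps. Equivalently, the stationary distribution is uniform π_j = 1/144 for every state j, so by Kac's formula E[T_130] = 1/π_130 = 144.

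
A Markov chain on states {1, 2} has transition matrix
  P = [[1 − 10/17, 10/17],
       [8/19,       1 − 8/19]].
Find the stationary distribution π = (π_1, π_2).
π_1 = 68/163, π_2 = 95/163

Solve πP = π with π_1 + π_2 = 1. From πP = π: π_1 · (1 − 10/17) + π_2 · 8/19 = π_1 ⇒ π_2 · 8/19 = π_1 · 10/17 ⇒ π_2/π_1 = (10/17)/(8/19) = 95/68. Together with π_1 + π_2 = 1:
  π_1 = (8/19)/(10/17 + 8/19) = (8/19)/(326/323) = 68/163,
  π_2 = (10/17)/(10/17 + 8/19) = (10/17)/(326/323) = 95/163.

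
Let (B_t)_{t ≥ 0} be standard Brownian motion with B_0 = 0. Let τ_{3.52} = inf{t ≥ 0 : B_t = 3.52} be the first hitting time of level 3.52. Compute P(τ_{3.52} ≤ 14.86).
P(τ_{3.52} ≤ 14.86) = 2(1 − Φ(3.52/√14.86)) = 2(1 − Φ(0.9131)) ≈ 0.3612

By the reflection principle for standard BM, P(τ_b ≤ t) = 2 · P(B_t ≥ b). Since B_t ~ N(0, t), P(B_t ≥ 3.52) = 1 − Φ(3.52/√t) = 1 − Φ(3.52/√14.86) = 1 − Φ(0.9131) ≈ 0.18059. Doubling: P(τ_{3.52} ≤ 14.86) ≈ 2 · 0.18059 = 0.36118 ≈ 0.3612.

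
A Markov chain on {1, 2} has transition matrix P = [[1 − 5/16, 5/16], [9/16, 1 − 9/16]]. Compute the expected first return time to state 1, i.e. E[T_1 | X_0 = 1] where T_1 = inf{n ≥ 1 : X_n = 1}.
E[T_1 | X_0 = 1] = 1/π_1 = 14/9

For an irreducible recurrent Markov chain with stationary distribution π, E[T_i | X_0 = i] = 1/π_i (Kac's formula). Here π_1 = (9/16)/(5/16 + 9/16) = (9/16)/(7/8) = 9/14, so E[T_1 | X_0 = 1] = 1/π_1 = (5/16 + 9/16)/(9/16) = (7/8)/(9/16) = 14/9.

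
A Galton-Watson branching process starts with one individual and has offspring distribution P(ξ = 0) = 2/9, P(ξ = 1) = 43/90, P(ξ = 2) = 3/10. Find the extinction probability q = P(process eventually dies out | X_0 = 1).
q = 20/27

The pgf is f(s) = 2/9 + 43/90·s + 3/10·s². The extinction probability q is the smallest fixed point of f in [0, 1]. Setting s = f(s):
  3/10·s² + (43/90 − 1)·s + 2/9 = 0
  3/10·s² − (2/9 + 3/10)·s + 2/9 = 0
which factors as (s − 1)·(3/10·s − 2/9) = 0, giving roots s = 1 and s = (2/9)/(3/10) = 20/27.
Mean offspring μ = 43/90 + 2·3/10 = 97/90 > 1 (supercritical), so q < 1. The extinction probability is the smaller root: q = (2/9)/(3/10) = 20/27.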